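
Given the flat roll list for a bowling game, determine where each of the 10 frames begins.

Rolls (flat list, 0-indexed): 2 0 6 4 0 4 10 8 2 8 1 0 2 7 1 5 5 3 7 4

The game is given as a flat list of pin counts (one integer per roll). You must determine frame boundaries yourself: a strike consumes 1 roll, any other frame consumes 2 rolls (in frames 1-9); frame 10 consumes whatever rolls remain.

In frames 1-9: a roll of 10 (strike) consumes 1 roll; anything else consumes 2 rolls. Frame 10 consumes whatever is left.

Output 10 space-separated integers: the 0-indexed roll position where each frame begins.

Frame 1 starts at roll index 0: rolls=2,0 (sum=2), consumes 2 rolls
Frame 2 starts at roll index 2: rolls=6,4 (sum=10), consumes 2 rolls
Frame 3 starts at roll index 4: rolls=0,4 (sum=4), consumes 2 rolls
Frame 4 starts at roll index 6: roll=10 (strike), consumes 1 roll
Frame 5 starts at roll index 7: rolls=8,2 (sum=10), consumes 2 rolls
Frame 6 starts at roll index 9: rolls=8,1 (sum=9), consumes 2 rolls
Frame 7 starts at roll index 11: rolls=0,2 (sum=2), consumes 2 rolls
Frame 8 starts at roll index 13: rolls=7,1 (sum=8), consumes 2 rolls
Frame 9 starts at roll index 15: rolls=5,5 (sum=10), consumes 2 rolls
Frame 10 starts at roll index 17: 3 remaining rolls

Answer: 0 2 4 6 7 9 11 13 15 17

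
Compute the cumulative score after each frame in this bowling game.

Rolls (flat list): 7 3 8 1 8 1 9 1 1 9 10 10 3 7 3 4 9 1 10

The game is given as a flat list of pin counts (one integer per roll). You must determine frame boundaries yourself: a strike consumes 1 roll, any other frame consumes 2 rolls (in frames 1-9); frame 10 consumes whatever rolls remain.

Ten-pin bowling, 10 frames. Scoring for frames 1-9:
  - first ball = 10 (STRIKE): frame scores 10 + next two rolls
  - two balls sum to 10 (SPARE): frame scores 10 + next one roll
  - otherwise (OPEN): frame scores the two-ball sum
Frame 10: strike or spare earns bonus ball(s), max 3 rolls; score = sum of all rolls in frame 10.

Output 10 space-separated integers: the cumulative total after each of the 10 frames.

Frame 1: SPARE (7+3=10). 10 + next roll (8) = 18. Cumulative: 18
Frame 2: OPEN (8+1=9). Cumulative: 27
Frame 3: OPEN (8+1=9). Cumulative: 36
Frame 4: SPARE (9+1=10). 10 + next roll (1) = 11. Cumulative: 47
Frame 5: SPARE (1+9=10). 10 + next roll (10) = 20. Cumulative: 67
Frame 6: STRIKE. 10 + next two rolls (10+3) = 23. Cumulative: 90
Frame 7: STRIKE. 10 + next two rolls (3+7) = 20. Cumulative: 110
Frame 8: SPARE (3+7=10). 10 + next roll (3) = 13. Cumulative: 123
Frame 9: OPEN (3+4=7). Cumulative: 130
Frame 10: SPARE. Sum of all frame-10 rolls (9+1+10) = 20. Cumulative: 150

Answer: 18 27 36 47 67 90 110 123 130 150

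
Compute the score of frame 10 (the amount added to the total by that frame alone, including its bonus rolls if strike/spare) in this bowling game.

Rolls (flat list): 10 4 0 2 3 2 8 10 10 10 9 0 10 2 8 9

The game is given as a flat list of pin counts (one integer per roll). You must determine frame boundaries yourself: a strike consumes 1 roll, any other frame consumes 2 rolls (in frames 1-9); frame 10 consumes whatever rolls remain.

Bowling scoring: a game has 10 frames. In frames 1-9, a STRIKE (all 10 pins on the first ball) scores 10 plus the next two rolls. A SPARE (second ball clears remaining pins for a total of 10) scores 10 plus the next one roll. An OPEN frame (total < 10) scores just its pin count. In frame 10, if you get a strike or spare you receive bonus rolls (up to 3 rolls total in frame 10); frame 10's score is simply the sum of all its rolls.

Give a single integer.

Answer: 19

Derivation:
Frame 1: STRIKE. 10 + next two rolls (4+0) = 14. Cumulative: 14
Frame 2: OPEN (4+0=4). Cumulative: 18
Frame 3: OPEN (2+3=5). Cumulative: 23
Frame 4: SPARE (2+8=10). 10 + next roll (10) = 20. Cumulative: 43
Frame 5: STRIKE. 10 + next two rolls (10+10) = 30. Cumulative: 73
Frame 6: STRIKE. 10 + next two rolls (10+9) = 29. Cumulative: 102
Frame 7: STRIKE. 10 + next two rolls (9+0) = 19. Cumulative: 121
Frame 8: OPEN (9+0=9). Cumulative: 130
Frame 9: STRIKE. 10 + next two rolls (2+8) = 20. Cumulative: 150
Frame 10: SPARE. Sum of all frame-10 rolls (2+8+9) = 19. Cumulative: 169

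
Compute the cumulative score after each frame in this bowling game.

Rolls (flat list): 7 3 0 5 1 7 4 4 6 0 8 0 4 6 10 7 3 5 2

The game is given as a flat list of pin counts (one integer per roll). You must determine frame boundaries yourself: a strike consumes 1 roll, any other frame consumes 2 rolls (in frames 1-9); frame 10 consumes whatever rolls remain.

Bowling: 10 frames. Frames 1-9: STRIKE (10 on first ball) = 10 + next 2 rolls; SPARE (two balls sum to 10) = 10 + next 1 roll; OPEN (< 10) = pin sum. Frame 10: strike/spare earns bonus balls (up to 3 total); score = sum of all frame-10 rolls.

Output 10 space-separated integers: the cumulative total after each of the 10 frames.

Answer: 10 15 23 31 37 45 65 85 100 107

Derivation:
Frame 1: SPARE (7+3=10). 10 + next roll (0) = 10. Cumulative: 10
Frame 2: OPEN (0+5=5). Cumulative: 15
Frame 3: OPEN (1+7=8). Cumulative: 23
Frame 4: OPEN (4+4=8). Cumulative: 31
Frame 5: OPEN (6+0=6). Cumulative: 37
Frame 6: OPEN (8+0=8). Cumulative: 45
Frame 7: SPARE (4+6=10). 10 + next roll (10) = 20. Cumulative: 65
Frame 8: STRIKE. 10 + next two rolls (7+3) = 20. Cumulative: 85
Frame 9: SPARE (7+3=10). 10 + next roll (5) = 15. Cumulative: 100
Frame 10: OPEN. Sum of all frame-10 rolls (5+2) = 7. Cumulative: 107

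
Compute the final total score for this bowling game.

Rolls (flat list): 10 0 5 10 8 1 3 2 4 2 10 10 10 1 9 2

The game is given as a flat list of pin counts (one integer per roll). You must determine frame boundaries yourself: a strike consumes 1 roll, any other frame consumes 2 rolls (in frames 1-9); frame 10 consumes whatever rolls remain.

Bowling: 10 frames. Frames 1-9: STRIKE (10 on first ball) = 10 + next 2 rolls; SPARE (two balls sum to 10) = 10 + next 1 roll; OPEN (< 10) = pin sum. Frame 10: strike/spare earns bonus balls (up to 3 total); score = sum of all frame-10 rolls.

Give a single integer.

Answer: 142

Derivation:
Frame 1: STRIKE. 10 + next two rolls (0+5) = 15. Cumulative: 15
Frame 2: OPEN (0+5=5). Cumulative: 20
Frame 3: STRIKE. 10 + next two rolls (8+1) = 19. Cumulative: 39
Frame 4: OPEN (8+1=9). Cumulative: 48
Frame 5: OPEN (3+2=5). Cumulative: 53
Frame 6: OPEN (4+2=6). Cumulative: 59
Frame 7: STRIKE. 10 + next two rolls (10+10) = 30. Cumulative: 89
Frame 8: STRIKE. 10 + next two rolls (10+1) = 21. Cumulative: 110
Frame 9: STRIKE. 10 + next two rolls (1+9) = 20. Cumulative: 130
Frame 10: SPARE. Sum of all frame-10 rolls (1+9+2) = 12. Cumulative: 142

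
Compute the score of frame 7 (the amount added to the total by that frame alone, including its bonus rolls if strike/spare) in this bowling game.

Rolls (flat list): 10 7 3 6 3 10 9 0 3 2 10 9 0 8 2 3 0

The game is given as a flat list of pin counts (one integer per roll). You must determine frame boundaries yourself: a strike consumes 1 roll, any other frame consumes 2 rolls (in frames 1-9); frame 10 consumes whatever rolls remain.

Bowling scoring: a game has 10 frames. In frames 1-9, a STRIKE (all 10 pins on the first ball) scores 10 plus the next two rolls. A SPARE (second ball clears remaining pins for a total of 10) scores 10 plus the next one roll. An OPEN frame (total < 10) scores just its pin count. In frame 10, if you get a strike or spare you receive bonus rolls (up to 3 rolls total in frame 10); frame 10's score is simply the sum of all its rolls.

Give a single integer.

Frame 1: STRIKE. 10 + next two rolls (7+3) = 20. Cumulative: 20
Frame 2: SPARE (7+3=10). 10 + next roll (6) = 16. Cumulative: 36
Frame 3: OPEN (6+3=9). Cumulative: 45
Frame 4: STRIKE. 10 + next two rolls (9+0) = 19. Cumulative: 64
Frame 5: OPEN (9+0=9). Cumulative: 73
Frame 6: OPEN (3+2=5). Cumulative: 78
Frame 7: STRIKE. 10 + next two rolls (9+0) = 19. Cumulative: 97
Frame 8: OPEN (9+0=9). Cumulative: 106
Frame 9: SPARE (8+2=10). 10 + next roll (3) = 13. Cumulative: 119

Answer: 19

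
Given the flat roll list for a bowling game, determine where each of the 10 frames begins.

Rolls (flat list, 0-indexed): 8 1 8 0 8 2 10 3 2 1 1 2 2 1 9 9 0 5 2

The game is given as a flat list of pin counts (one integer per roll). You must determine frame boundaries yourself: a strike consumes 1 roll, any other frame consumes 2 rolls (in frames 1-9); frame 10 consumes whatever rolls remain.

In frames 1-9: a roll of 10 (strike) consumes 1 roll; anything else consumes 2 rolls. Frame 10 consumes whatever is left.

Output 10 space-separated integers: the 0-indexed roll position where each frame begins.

Frame 1 starts at roll index 0: rolls=8,1 (sum=9), consumes 2 rolls
Frame 2 starts at roll index 2: rolls=8,0 (sum=8), consumes 2 rolls
Frame 3 starts at roll index 4: rolls=8,2 (sum=10), consumes 2 rolls
Frame 4 starts at roll index 6: roll=10 (strike), consumes 1 roll
Frame 5 starts at roll index 7: rolls=3,2 (sum=5), consumes 2 rolls
Frame 6 starts at roll index 9: rolls=1,1 (sum=2), consumes 2 rolls
Frame 7 starts at roll index 11: rolls=2,2 (sum=4), consumes 2 rolls
Frame 8 starts at roll index 13: rolls=1,9 (sum=10), consumes 2 rolls
Frame 9 starts at roll index 15: rolls=9,0 (sum=9), consumes 2 rolls
Frame 10 starts at roll index 17: 2 remaining rolls

Answer: 0 2 4 6 7 9 11 13 15 17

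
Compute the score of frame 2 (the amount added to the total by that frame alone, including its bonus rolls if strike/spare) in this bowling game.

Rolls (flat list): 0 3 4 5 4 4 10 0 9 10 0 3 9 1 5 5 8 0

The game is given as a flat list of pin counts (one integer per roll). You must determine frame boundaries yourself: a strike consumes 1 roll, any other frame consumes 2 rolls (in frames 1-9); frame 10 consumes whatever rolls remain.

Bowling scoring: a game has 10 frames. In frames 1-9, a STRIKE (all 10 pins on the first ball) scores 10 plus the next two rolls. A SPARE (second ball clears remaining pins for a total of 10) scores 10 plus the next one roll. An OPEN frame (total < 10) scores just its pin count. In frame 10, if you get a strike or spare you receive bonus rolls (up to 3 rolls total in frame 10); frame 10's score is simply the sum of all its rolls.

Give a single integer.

Answer: 9

Derivation:
Frame 1: OPEN (0+3=3). Cumulative: 3
Frame 2: OPEN (4+5=9). Cumulative: 12
Frame 3: OPEN (4+4=8). Cumulative: 20
Frame 4: STRIKE. 10 + next two rolls (0+9) = 19. Cumulative: 39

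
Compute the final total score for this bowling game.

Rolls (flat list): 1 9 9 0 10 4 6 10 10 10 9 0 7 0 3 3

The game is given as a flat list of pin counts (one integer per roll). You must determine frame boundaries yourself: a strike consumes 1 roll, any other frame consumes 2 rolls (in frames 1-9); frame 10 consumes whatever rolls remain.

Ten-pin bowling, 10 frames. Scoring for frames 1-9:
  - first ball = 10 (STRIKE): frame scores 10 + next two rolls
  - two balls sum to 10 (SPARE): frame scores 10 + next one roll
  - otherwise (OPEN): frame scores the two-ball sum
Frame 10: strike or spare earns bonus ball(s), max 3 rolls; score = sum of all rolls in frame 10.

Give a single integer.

Frame 1: SPARE (1+9=10). 10 + next roll (9) = 19. Cumulative: 19
Frame 2: OPEN (9+0=9). Cumulative: 28
Frame 3: STRIKE. 10 + next two rolls (4+6) = 20. Cumulative: 48
Frame 4: SPARE (4+6=10). 10 + next roll (10) = 20. Cumulative: 68
Frame 5: STRIKE. 10 + next two rolls (10+10) = 30. Cumulative: 98
Frame 6: STRIKE. 10 + next two rolls (10+9) = 29. Cumulative: 127
Frame 7: STRIKE. 10 + next two rolls (9+0) = 19. Cumulative: 146
Frame 8: OPEN (9+0=9). Cumulative: 155
Frame 9: OPEN (7+0=7). Cumulative: 162
Frame 10: OPEN. Sum of all frame-10 rolls (3+3) = 6. Cumulative: 168

Answer: 168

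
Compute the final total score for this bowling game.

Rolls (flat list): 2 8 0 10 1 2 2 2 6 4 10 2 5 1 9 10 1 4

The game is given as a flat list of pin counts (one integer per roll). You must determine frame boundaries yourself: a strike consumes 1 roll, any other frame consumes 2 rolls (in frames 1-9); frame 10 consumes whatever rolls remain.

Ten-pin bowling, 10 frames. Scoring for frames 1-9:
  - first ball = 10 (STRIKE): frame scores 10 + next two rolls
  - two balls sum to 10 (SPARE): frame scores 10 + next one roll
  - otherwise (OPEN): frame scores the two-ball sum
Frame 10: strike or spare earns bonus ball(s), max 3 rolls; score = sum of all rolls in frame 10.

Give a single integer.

Answer: 112

Derivation:
Frame 1: SPARE (2+8=10). 10 + next roll (0) = 10. Cumulative: 10
Frame 2: SPARE (0+10=10). 10 + next roll (1) = 11. Cumulative: 21
Frame 3: OPEN (1+2=3). Cumulative: 24
Frame 4: OPEN (2+2=4). Cumulative: 28
Frame 5: SPARE (6+4=10). 10 + next roll (10) = 20. Cumulative: 48
Frame 6: STRIKE. 10 + next two rolls (2+5) = 17. Cumulative: 65
Frame 7: OPEN (2+5=7). Cumulative: 72
Frame 8: SPARE (1+9=10). 10 + next roll (10) = 20. Cumulative: 92
Frame 9: STRIKE. 10 + next two rolls (1+4) = 15. Cumulative: 107
Frame 10: OPEN. Sum of all frame-10 rolls (1+4) = 5. Cumulative: 112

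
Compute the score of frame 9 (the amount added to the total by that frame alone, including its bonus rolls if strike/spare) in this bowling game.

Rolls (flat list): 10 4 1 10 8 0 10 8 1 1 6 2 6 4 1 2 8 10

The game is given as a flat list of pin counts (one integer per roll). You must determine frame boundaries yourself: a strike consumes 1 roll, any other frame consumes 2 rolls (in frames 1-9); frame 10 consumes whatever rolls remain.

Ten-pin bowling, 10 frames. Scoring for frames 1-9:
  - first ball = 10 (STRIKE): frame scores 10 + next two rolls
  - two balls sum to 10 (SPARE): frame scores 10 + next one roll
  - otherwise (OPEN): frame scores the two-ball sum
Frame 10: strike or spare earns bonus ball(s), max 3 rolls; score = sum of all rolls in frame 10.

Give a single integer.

Answer: 5

Derivation:
Frame 1: STRIKE. 10 + next two rolls (4+1) = 15. Cumulative: 15
Frame 2: OPEN (4+1=5). Cumulative: 20
Frame 3: STRIKE. 10 + next two rolls (8+0) = 18. Cumulative: 38
Frame 4: OPEN (8+0=8). Cumulative: 46
Frame 5: STRIKE. 10 + next two rolls (8+1) = 19. Cumulative: 65
Frame 6: OPEN (8+1=9). Cumulative: 74
Frame 7: OPEN (1+6=7). Cumulative: 81
Frame 8: OPEN (2+6=8). Cumulative: 89
Frame 9: OPEN (4+1=5). Cumulative: 94
Frame 10: SPARE. Sum of all frame-10 rolls (2+8+10) = 20. Cumulative: 114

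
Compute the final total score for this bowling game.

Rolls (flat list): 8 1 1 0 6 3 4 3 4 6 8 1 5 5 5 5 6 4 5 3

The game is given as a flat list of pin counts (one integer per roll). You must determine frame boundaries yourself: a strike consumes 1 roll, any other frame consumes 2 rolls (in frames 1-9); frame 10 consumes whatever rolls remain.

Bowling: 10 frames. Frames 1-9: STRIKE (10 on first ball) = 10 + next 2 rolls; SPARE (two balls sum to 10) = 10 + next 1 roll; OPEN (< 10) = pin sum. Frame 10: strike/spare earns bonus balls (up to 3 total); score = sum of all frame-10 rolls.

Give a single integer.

Answer: 107

Derivation:
Frame 1: OPEN (8+1=9). Cumulative: 9
Frame 2: OPEN (1+0=1). Cumulative: 10
Frame 3: OPEN (6+3=9). Cumulative: 19
Frame 4: OPEN (4+3=7). Cumulative: 26
Frame 5: SPARE (4+6=10). 10 + next roll (8) = 18. Cumulative: 44
Frame 6: OPEN (8+1=9). Cumulative: 53
Frame 7: SPARE (5+5=10). 10 + next roll (5) = 15. Cumulative: 68
Frame 8: SPARE (5+5=10). 10 + next roll (6) = 16. Cumulative: 84
Frame 9: SPARE (6+4=10). 10 + next roll (5) = 15. Cumulative: 99
Frame 10: OPEN. Sum of all frame-10 rolls (5+3) = 8. Cumulative: 107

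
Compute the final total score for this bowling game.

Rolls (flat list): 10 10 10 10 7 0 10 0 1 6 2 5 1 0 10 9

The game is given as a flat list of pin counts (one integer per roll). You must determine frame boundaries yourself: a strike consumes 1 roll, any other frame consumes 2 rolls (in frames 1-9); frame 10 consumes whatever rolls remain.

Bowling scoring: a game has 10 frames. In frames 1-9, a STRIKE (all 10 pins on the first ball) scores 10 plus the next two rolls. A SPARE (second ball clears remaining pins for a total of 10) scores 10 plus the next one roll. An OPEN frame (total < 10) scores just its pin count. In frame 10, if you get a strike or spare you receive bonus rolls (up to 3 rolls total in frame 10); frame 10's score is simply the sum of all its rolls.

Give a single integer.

Answer: 156

Derivation:
Frame 1: STRIKE. 10 + next two rolls (10+10) = 30. Cumulative: 30
Frame 2: STRIKE. 10 + next two rolls (10+10) = 30. Cumulative: 60
Frame 3: STRIKE. 10 + next two rolls (10+7) = 27. Cumulative: 87
Frame 4: STRIKE. 10 + next two rolls (7+0) = 17. Cumulative: 104
Frame 5: OPEN (7+0=7). Cumulative: 111
Frame 6: STRIKE. 10 + next two rolls (0+1) = 11. Cumulative: 122
Frame 7: OPEN (0+1=1). Cumulative: 123
Frame 8: OPEN (6+2=8). Cumulative: 131
Frame 9: OPEN (5+1=6). Cumulative: 137
Frame 10: SPARE. Sum of all frame-10 rolls (0+10+9) = 19. Cumulative: 156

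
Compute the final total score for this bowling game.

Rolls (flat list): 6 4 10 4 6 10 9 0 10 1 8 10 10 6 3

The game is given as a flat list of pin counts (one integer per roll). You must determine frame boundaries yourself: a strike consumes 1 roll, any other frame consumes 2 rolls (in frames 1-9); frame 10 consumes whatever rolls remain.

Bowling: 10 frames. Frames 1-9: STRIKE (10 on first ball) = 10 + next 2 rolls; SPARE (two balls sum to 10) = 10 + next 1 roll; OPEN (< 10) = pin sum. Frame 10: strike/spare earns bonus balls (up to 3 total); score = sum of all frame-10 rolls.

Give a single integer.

Frame 1: SPARE (6+4=10). 10 + next roll (10) = 20. Cumulative: 20
Frame 2: STRIKE. 10 + next two rolls (4+6) = 20. Cumulative: 40
Frame 3: SPARE (4+6=10). 10 + next roll (10) = 20. Cumulative: 60
Frame 4: STRIKE. 10 + next two rolls (9+0) = 19. Cumulative: 79
Frame 5: OPEN (9+0=9). Cumulative: 88
Frame 6: STRIKE. 10 + next two rolls (1+8) = 19. Cumulative: 107
Frame 7: OPEN (1+8=9). Cumulative: 116
Frame 8: STRIKE. 10 + next two rolls (10+6) = 26. Cumulative: 142
Frame 9: STRIKE. 10 + next two rolls (6+3) = 19. Cumulative: 161
Frame 10: OPEN. Sum of all frame-10 rolls (6+3) = 9. Cumulative: 170

Answer: 170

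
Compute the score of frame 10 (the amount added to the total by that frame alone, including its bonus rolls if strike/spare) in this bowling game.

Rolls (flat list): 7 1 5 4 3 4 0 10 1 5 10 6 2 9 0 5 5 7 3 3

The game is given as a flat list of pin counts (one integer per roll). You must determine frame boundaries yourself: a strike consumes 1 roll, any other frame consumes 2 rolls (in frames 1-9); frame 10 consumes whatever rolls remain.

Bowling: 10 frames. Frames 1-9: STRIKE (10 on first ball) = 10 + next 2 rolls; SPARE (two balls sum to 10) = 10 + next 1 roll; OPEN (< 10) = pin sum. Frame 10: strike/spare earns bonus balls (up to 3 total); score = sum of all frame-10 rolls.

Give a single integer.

Frame 1: OPEN (7+1=8). Cumulative: 8
Frame 2: OPEN (5+4=9). Cumulative: 17
Frame 3: OPEN (3+4=7). Cumulative: 24
Frame 4: SPARE (0+10=10). 10 + next roll (1) = 11. Cumulative: 35
Frame 5: OPEN (1+5=6). Cumulative: 41
Frame 6: STRIKE. 10 + next two rolls (6+2) = 18. Cumulative: 59
Frame 7: OPEN (6+2=8). Cumulative: 67
Frame 8: OPEN (9+0=9). Cumulative: 76
Frame 9: SPARE (5+5=10). 10 + next roll (7) = 17. Cumulative: 93
Frame 10: SPARE. Sum of all frame-10 rolls (7+3+3) = 13. Cumulative: 106

Answer: 13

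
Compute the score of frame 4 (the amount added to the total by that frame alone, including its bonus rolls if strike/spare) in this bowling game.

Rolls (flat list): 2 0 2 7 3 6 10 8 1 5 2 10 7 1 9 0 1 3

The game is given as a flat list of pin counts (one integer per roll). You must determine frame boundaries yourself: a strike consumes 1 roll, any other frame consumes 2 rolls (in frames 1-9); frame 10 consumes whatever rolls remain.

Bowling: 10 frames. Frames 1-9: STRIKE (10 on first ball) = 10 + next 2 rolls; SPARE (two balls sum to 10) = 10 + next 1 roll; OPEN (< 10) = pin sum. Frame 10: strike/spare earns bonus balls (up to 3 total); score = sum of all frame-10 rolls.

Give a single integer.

Answer: 19

Derivation:
Frame 1: OPEN (2+0=2). Cumulative: 2
Frame 2: OPEN (2+7=9). Cumulative: 11
Frame 3: OPEN (3+6=9). Cumulative: 20
Frame 4: STRIKE. 10 + next two rolls (8+1) = 19. Cumulative: 39
Frame 5: OPEN (8+1=9). Cumulative: 48
Frame 6: OPEN (5+2=7). Cumulative: 55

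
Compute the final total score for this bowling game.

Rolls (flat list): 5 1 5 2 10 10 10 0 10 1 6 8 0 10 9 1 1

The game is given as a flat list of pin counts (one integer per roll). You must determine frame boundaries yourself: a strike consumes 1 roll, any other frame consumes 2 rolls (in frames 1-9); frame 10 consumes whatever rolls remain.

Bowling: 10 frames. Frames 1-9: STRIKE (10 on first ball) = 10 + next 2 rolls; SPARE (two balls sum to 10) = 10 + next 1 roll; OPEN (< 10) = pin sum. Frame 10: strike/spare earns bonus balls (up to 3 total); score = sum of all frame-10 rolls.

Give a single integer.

Frame 1: OPEN (5+1=6). Cumulative: 6
Frame 2: OPEN (5+2=7). Cumulative: 13
Frame 3: STRIKE. 10 + next two rolls (10+10) = 30. Cumulative: 43
Frame 4: STRIKE. 10 + next two rolls (10+0) = 20. Cumulative: 63
Frame 5: STRIKE. 10 + next two rolls (0+10) = 20. Cumulative: 83
Frame 6: SPARE (0+10=10). 10 + next roll (1) = 11. Cumulative: 94
Frame 7: OPEN (1+6=7). Cumulative: 101
Frame 8: OPEN (8+0=8). Cumulative: 109
Frame 9: STRIKE. 10 + next two rolls (9+1) = 20. Cumulative: 129
Frame 10: SPARE. Sum of all frame-10 rolls (9+1+1) = 11. Cumulative: 140

Answer: 140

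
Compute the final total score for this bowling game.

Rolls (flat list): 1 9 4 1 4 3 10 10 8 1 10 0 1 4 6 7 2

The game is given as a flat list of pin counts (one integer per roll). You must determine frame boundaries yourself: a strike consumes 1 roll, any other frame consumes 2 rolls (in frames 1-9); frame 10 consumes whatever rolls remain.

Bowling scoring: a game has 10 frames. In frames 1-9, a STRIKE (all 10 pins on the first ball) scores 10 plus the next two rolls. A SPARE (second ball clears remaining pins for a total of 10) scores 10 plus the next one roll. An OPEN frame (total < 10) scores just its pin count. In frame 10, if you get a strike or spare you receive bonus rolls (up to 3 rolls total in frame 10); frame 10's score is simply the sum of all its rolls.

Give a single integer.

Frame 1: SPARE (1+9=10). 10 + next roll (4) = 14. Cumulative: 14
Frame 2: OPEN (4+1=5). Cumulative: 19
Frame 3: OPEN (4+3=7). Cumulative: 26
Frame 4: STRIKE. 10 + next two rolls (10+8) = 28. Cumulative: 54
Frame 5: STRIKE. 10 + next two rolls (8+1) = 19. Cumulative: 73
Frame 6: OPEN (8+1=9). Cumulative: 82
Frame 7: STRIKE. 10 + next two rolls (0+1) = 11. Cumulative: 93
Frame 8: OPEN (0+1=1). Cumulative: 94
Frame 9: SPARE (4+6=10). 10 + next roll (7) = 17. Cumulative: 111
Frame 10: OPEN. Sum of all frame-10 rolls (7+2) = 9. Cumulative: 120

Answer: 120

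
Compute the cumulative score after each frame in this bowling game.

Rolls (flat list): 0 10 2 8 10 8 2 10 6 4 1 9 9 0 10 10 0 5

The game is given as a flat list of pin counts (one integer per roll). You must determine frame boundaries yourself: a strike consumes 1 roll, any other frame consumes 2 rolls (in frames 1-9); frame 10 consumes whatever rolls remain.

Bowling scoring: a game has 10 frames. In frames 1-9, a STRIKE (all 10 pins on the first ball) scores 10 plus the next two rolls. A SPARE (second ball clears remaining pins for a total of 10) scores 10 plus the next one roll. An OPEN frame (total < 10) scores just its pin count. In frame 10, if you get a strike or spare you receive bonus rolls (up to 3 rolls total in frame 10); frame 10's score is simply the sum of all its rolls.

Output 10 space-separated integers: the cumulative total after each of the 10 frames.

Frame 1: SPARE (0+10=10). 10 + next roll (2) = 12. Cumulative: 12
Frame 2: SPARE (2+8=10). 10 + next roll (10) = 20. Cumulative: 32
Frame 3: STRIKE. 10 + next two rolls (8+2) = 20. Cumulative: 52
Frame 4: SPARE (8+2=10). 10 + next roll (10) = 20. Cumulative: 72
Frame 5: STRIKE. 10 + next two rolls (6+4) = 20. Cumulative: 92
Frame 6: SPARE (6+4=10). 10 + next roll (1) = 11. Cumulative: 103
Frame 7: SPARE (1+9=10). 10 + next roll (9) = 19. Cumulative: 122
Frame 8: OPEN (9+0=9). Cumulative: 131
Frame 9: STRIKE. 10 + next two rolls (10+0) = 20. Cumulative: 151
Frame 10: STRIKE. Sum of all frame-10 rolls (10+0+5) = 15. Cumulative: 166

Answer: 12 32 52 72 92 103 122 131 151 166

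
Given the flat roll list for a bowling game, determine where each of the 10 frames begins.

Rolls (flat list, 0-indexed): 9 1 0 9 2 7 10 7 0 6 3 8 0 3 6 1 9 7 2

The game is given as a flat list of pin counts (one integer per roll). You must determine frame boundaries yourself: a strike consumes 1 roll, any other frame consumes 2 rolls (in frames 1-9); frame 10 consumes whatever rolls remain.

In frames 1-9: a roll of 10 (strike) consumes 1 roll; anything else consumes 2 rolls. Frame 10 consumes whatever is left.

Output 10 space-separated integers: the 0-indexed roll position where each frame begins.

Answer: 0 2 4 6 7 9 11 13 15 17

Derivation:
Frame 1 starts at roll index 0: rolls=9,1 (sum=10), consumes 2 rolls
Frame 2 starts at roll index 2: rolls=0,9 (sum=9), consumes 2 rolls
Frame 3 starts at roll index 4: rolls=2,7 (sum=9), consumes 2 rolls
Frame 4 starts at roll index 6: roll=10 (strike), consumes 1 roll
Frame 5 starts at roll index 7: rolls=7,0 (sum=7), consumes 2 rolls
Frame 6 starts at roll index 9: rolls=6,3 (sum=9), consumes 2 rolls
Frame 7 starts at roll index 11: rolls=8,0 (sum=8), consumes 2 rolls
Frame 8 starts at roll index 13: rolls=3,6 (sum=9), consumes 2 rolls
Frame 9 starts at roll index 15: rolls=1,9 (sum=10), consumes 2 rolls
Frame 10 starts at roll index 17: 2 remaining rolls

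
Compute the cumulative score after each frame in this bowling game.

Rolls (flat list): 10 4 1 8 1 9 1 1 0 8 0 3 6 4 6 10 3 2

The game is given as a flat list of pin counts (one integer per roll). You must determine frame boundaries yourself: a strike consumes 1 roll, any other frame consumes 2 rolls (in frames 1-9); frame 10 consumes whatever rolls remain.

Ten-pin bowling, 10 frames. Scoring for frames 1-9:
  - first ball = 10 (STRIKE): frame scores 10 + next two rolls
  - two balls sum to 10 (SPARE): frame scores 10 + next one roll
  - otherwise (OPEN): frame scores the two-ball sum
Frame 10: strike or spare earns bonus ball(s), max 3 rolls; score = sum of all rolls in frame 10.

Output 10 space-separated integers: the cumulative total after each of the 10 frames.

Frame 1: STRIKE. 10 + next two rolls (4+1) = 15. Cumulative: 15
Frame 2: OPEN (4+1=5). Cumulative: 20
Frame 3: OPEN (8+1=9). Cumulative: 29
Frame 4: SPARE (9+1=10). 10 + next roll (1) = 11. Cumulative: 40
Frame 5: OPEN (1+0=1). Cumulative: 41
Frame 6: OPEN (8+0=8). Cumulative: 49
Frame 7: OPEN (3+6=9). Cumulative: 58
Frame 8: SPARE (4+6=10). 10 + next roll (10) = 20. Cumulative: 78
Frame 9: STRIKE. 10 + next two rolls (3+2) = 15. Cumulative: 93
Frame 10: OPEN. Sum of all frame-10 rolls (3+2) = 5. Cumulative: 98

Answer: 15 20 29 40 41 49 58 78 93 98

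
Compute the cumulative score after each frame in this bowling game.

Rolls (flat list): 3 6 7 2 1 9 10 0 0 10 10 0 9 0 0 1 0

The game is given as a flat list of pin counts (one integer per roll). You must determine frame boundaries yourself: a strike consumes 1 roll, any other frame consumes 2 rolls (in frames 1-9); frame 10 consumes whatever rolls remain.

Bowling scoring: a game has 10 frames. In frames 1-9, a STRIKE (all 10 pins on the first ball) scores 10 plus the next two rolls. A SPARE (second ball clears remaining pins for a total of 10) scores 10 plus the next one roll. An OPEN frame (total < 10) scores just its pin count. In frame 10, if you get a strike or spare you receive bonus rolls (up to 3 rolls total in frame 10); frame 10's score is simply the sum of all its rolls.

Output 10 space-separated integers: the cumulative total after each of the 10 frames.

Answer: 9 18 38 48 48 68 87 96 96 97

Derivation:
Frame 1: OPEN (3+6=9). Cumulative: 9
Frame 2: OPEN (7+2=9). Cumulative: 18
Frame 3: SPARE (1+9=10). 10 + next roll (10) = 20. Cumulative: 38
Frame 4: STRIKE. 10 + next two rolls (0+0) = 10. Cumulative: 48
Frame 5: OPEN (0+0=0). Cumulative: 48
Frame 6: STRIKE. 10 + next two rolls (10+0) = 20. Cumulative: 68
Frame 7: STRIKE. 10 + next two rolls (0+9) = 19. Cumulative: 87
Frame 8: OPEN (0+9=9). Cumulative: 96
Frame 9: OPEN (0+0=0). Cumulative: 96
Frame 10: OPEN. Sum of all frame-10 rolls (1+0) = 1. Cumulative: 97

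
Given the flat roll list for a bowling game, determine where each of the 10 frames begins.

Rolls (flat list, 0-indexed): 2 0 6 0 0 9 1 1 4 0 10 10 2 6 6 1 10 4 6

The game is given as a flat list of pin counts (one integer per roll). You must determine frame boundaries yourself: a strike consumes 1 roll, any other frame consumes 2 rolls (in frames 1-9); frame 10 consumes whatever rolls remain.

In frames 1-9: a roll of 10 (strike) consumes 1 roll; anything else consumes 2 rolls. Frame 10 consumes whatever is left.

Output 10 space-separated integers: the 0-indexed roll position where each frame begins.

Frame 1 starts at roll index 0: rolls=2,0 (sum=2), consumes 2 rolls
Frame 2 starts at roll index 2: rolls=6,0 (sum=6), consumes 2 rolls
Frame 3 starts at roll index 4: rolls=0,9 (sum=9), consumes 2 rolls
Frame 4 starts at roll index 6: rolls=1,1 (sum=2), consumes 2 rolls
Frame 5 starts at roll index 8: rolls=4,0 (sum=4), consumes 2 rolls
Frame 6 starts at roll index 10: roll=10 (strike), consumes 1 roll
Frame 7 starts at roll index 11: roll=10 (strike), consumes 1 roll
Frame 8 starts at roll index 12: rolls=2,6 (sum=8), consumes 2 rolls
Frame 9 starts at roll index 14: rolls=6,1 (sum=7), consumes 2 rolls
Frame 10 starts at roll index 16: 3 remaining rolls

Answer: 0 2 4 6 8 10 11 12 14 16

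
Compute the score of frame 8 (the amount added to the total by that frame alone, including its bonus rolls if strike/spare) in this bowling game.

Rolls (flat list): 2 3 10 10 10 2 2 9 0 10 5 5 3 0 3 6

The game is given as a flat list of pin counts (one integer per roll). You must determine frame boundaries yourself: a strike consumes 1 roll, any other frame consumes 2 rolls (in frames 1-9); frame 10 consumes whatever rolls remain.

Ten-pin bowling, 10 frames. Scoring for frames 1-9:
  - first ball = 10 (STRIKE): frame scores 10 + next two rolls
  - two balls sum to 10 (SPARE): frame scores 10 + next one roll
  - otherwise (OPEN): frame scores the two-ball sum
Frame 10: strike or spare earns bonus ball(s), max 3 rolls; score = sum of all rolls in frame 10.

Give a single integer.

Frame 1: OPEN (2+3=5). Cumulative: 5
Frame 2: STRIKE. 10 + next two rolls (10+10) = 30. Cumulative: 35
Frame 3: STRIKE. 10 + next two rolls (10+2) = 22. Cumulative: 57
Frame 4: STRIKE. 10 + next two rolls (2+2) = 14. Cumulative: 71
Frame 5: OPEN (2+2=4). Cumulative: 75
Frame 6: OPEN (9+0=9). Cumulative: 84
Frame 7: STRIKE. 10 + next two rolls (5+5) = 20. Cumulative: 104
Frame 8: SPARE (5+5=10). 10 + next roll (3) = 13. Cumulative: 117
Frame 9: OPEN (3+0=3). Cumulative: 120
Frame 10: OPEN. Sum of all frame-10 rolls (3+6) = 9. Cumulative: 129

Answer: 13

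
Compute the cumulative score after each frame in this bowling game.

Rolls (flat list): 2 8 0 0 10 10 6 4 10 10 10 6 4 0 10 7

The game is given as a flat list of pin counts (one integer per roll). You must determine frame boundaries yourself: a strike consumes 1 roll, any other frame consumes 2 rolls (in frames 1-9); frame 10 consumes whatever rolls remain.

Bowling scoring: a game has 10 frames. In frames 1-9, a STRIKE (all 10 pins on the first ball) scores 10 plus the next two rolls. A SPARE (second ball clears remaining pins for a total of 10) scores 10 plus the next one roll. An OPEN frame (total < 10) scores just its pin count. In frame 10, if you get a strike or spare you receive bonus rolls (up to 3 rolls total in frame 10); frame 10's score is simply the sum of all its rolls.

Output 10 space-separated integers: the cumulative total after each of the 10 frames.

Frame 1: SPARE (2+8=10). 10 + next roll (0) = 10. Cumulative: 10
Frame 2: OPEN (0+0=0). Cumulative: 10
Frame 3: STRIKE. 10 + next two rolls (10+6) = 26. Cumulative: 36
Frame 4: STRIKE. 10 + next two rolls (6+4) = 20. Cumulative: 56
Frame 5: SPARE (6+4=10). 10 + next roll (10) = 20. Cumulative: 76
Frame 6: STRIKE. 10 + next two rolls (10+10) = 30. Cumulative: 106
Frame 7: STRIKE. 10 + next two rolls (10+6) = 26. Cumulative: 132
Frame 8: STRIKE. 10 + next two rolls (6+4) = 20. Cumulative: 152
Frame 9: SPARE (6+4=10). 10 + next roll (0) = 10. Cumulative: 162
Frame 10: SPARE. Sum of all frame-10 rolls (0+10+7) = 17. Cumulative: 179

Answer: 10 10 36 56 76 106 132 152 162 179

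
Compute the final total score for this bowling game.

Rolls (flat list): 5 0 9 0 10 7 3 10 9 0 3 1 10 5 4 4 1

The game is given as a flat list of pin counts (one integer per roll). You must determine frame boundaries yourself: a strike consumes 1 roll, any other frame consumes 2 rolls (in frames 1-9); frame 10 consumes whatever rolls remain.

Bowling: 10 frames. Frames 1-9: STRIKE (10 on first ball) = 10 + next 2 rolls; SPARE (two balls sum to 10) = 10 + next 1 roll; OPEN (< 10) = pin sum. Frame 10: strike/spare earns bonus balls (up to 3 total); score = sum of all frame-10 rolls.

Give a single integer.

Frame 1: OPEN (5+0=5). Cumulative: 5
Frame 2: OPEN (9+0=9). Cumulative: 14
Frame 3: STRIKE. 10 + next two rolls (7+3) = 20. Cumulative: 34
Frame 4: SPARE (7+3=10). 10 + next roll (10) = 20. Cumulative: 54
Frame 5: STRIKE. 10 + next two rolls (9+0) = 19. Cumulative: 73
Frame 6: OPEN (9+0=9). Cumulative: 82
Frame 7: OPEN (3+1=4). Cumulative: 86
Frame 8: STRIKE. 10 + next two rolls (5+4) = 19. Cumulative: 105
Frame 9: OPEN (5+4=9). Cumulative: 114
Frame 10: OPEN. Sum of all frame-10 rolls (4+1) = 5. Cumulative: 119

Answer: 119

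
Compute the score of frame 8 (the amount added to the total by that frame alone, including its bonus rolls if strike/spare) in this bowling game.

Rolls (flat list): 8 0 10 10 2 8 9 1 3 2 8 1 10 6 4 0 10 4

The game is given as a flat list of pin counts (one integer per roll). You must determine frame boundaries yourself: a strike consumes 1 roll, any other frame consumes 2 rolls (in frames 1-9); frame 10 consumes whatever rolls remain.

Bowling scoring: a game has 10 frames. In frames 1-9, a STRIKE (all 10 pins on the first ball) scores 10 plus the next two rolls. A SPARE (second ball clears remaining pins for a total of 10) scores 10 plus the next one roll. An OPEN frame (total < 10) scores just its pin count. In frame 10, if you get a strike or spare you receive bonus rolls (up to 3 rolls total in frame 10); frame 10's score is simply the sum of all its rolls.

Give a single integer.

Answer: 20

Derivation:
Frame 1: OPEN (8+0=8). Cumulative: 8
Frame 2: STRIKE. 10 + next two rolls (10+2) = 22. Cumulative: 30
Frame 3: STRIKE. 10 + next two rolls (2+8) = 20. Cumulative: 50
Frame 4: SPARE (2+8=10). 10 + next roll (9) = 19. Cumulative: 69
Frame 5: SPARE (9+1=10). 10 + next roll (3) = 13. Cumulative: 82
Frame 6: OPEN (3+2=5). Cumulative: 87
Frame 7: OPEN (8+1=9). Cumulative: 96
Frame 8: STRIKE. 10 + next two rolls (6+4) = 20. Cumulative: 116
Frame 9: SPARE (6+4=10). 10 + next roll (0) = 10. Cumulative: 126
Frame 10: SPARE. Sum of all frame-10 rolls (0+10+4) = 14. Cumulative: 140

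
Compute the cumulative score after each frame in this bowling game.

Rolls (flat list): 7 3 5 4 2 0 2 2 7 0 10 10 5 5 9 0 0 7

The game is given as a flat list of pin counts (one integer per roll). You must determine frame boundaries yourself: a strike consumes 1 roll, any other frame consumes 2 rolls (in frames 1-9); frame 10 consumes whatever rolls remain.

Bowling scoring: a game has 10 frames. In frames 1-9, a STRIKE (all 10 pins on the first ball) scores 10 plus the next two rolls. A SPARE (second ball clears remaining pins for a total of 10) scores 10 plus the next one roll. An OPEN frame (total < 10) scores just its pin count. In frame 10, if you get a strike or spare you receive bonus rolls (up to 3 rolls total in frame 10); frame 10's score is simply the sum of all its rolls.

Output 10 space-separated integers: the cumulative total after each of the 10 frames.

Answer: 15 24 26 30 37 62 82 101 110 117

Derivation:
Frame 1: SPARE (7+3=10). 10 + next roll (5) = 15. Cumulative: 15
Frame 2: OPEN (5+4=9). Cumulative: 24
Frame 3: OPEN (2+0=2). Cumulative: 26
Frame 4: OPEN (2+2=4). Cumulative: 30
Frame 5: OPEN (7+0=7). Cumulative: 37
Frame 6: STRIKE. 10 + next two rolls (10+5) = 25. Cumulative: 62
Frame 7: STRIKE. 10 + next two rolls (5+5) = 20. Cumulative: 82
Frame 8: SPARE (5+5=10). 10 + next roll (9) = 19. Cumulative: 101
Frame 9: OPEN (9+0=9). Cumulative: 110
Frame 10: OPEN. Sum of all frame-10 rolls (0+7) = 7. Cumulative: 117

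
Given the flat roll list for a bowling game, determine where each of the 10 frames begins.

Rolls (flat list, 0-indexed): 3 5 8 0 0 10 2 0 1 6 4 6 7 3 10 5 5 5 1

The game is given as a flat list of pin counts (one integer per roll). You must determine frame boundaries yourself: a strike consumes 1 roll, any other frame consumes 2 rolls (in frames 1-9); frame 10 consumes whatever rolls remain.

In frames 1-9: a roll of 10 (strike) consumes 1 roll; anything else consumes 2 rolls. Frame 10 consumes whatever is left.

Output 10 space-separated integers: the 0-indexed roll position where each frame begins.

Answer: 0 2 4 6 8 10 12 14 15 17

Derivation:
Frame 1 starts at roll index 0: rolls=3,5 (sum=8), consumes 2 rolls
Frame 2 starts at roll index 2: rolls=8,0 (sum=8), consumes 2 rolls
Frame 3 starts at roll index 4: rolls=0,10 (sum=10), consumes 2 rolls
Frame 4 starts at roll index 6: rolls=2,0 (sum=2), consumes 2 rolls
Frame 5 starts at roll index 8: rolls=1,6 (sum=7), consumes 2 rolls
Frame 6 starts at roll index 10: rolls=4,6 (sum=10), consumes 2 rolls
Frame 7 starts at roll index 12: rolls=7,3 (sum=10), consumes 2 rolls
Frame 8 starts at roll index 14: roll=10 (strike), consumes 1 roll
Frame 9 starts at roll index 15: rolls=5,5 (sum=10), consumes 2 rolls
Frame 10 starts at roll index 17: 2 remaining rolls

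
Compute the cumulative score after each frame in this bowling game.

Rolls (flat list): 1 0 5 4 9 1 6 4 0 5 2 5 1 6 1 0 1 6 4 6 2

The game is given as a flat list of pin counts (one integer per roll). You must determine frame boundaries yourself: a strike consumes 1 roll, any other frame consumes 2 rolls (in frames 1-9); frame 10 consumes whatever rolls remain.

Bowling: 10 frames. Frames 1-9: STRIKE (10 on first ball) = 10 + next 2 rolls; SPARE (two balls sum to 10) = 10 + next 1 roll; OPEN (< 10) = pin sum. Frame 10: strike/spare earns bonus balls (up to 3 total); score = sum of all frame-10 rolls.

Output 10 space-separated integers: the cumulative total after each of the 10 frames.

Answer: 1 10 26 36 41 48 55 56 63 75

Derivation:
Frame 1: OPEN (1+0=1). Cumulative: 1
Frame 2: OPEN (5+4=9). Cumulative: 10
Frame 3: SPARE (9+1=10). 10 + next roll (6) = 16. Cumulative: 26
Frame 4: SPARE (6+4=10). 10 + next roll (0) = 10. Cumulative: 36
Frame 5: OPEN (0+5=5). Cumulative: 41
Frame 6: OPEN (2+5=7). Cumulative: 48
Frame 7: OPEN (1+6=7). Cumulative: 55
Frame 8: OPEN (1+0=1). Cumulative: 56
Frame 9: OPEN (1+6=7). Cumulative: 63
Frame 10: SPARE. Sum of all frame-10 rolls (4+6+2) = 12. Cumulative: 75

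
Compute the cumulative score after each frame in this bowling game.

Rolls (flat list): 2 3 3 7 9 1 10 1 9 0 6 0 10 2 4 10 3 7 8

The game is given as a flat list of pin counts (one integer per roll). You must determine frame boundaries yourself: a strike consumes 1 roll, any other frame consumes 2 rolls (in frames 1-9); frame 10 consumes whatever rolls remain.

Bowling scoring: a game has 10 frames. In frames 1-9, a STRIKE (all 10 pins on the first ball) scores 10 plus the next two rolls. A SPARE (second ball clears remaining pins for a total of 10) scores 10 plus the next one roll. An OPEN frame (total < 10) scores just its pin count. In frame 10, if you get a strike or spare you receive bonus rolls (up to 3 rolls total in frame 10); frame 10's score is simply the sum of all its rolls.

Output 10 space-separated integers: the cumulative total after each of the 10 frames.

Answer: 5 24 44 64 74 80 92 98 118 136

Derivation:
Frame 1: OPEN (2+3=5). Cumulative: 5
Frame 2: SPARE (3+7=10). 10 + next roll (9) = 19. Cumulative: 24
Frame 3: SPARE (9+1=10). 10 + next roll (10) = 20. Cumulative: 44
Frame 4: STRIKE. 10 + next two rolls (1+9) = 20. Cumulative: 64
Frame 5: SPARE (1+9=10). 10 + next roll (0) = 10. Cumulative: 74
Frame 6: OPEN (0+6=6). Cumulative: 80
Frame 7: SPARE (0+10=10). 10 + next roll (2) = 12. Cumulative: 92
Frame 8: OPEN (2+4=6). Cumulative: 98
Frame 9: STRIKE. 10 + next two rolls (3+7) = 20. Cumulative: 118
Frame 10: SPARE. Sum of all frame-10 rolls (3+7+8) = 18. Cumulative: 136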